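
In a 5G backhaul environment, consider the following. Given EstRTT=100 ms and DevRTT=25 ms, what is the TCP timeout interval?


Given: EstRTT = 100 ms, DevRTT = 25 ms
Timeout = EstRTT + 4 * DevRTT
4 * DevRTT = 4 * 25 = 100
Timeout = 100 + 100 = 200 ms

200


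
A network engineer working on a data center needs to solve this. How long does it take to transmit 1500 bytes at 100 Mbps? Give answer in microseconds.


Given: packet = 1500 bytes, bandwidth = 100 Mbps
Packet in bits = 1500 * 8 = 12000 bits
Bandwidth = 100 * 10^6 = 100000000 bps
Time = 12000 / 100000000 seconds
Time in us = 12000 * 10^6 / 100000000 = 120

120


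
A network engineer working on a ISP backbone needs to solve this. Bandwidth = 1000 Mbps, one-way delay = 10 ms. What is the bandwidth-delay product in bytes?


Given: bandwidth = 1000 Mbps, delay = 10 ms
BDP in bits = 1000 * 10^6 * 10 / 1000
BDP in bits = 10000000
BDP in bytes = 10000000 / 8 = 1250000

1250000


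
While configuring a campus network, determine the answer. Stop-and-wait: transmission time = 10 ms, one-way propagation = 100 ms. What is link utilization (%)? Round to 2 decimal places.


Given: Ttrans = 10 ms, Tprop = 100 ms
RTT = 2 * Tprop = 2 * 100 = 200 ms
U = Ttrans / (Ttrans + RTT)
U = 10 / (10 + 200)
U = 10 / 210 = 0.047619
U% = 4.76%

4.76


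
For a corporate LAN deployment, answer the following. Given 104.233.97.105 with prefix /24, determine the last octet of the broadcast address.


Given: IP = 104.233.97.105, prefix = /24
Host bits = 32 - 24 = 8
Network last octet = 105 AND mask = 0
Host part size = 2^8 - 1 = 255
Broadcast last octet = 0 OR 255 = 255

255


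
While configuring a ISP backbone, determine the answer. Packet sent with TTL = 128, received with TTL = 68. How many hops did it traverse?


Given: initial TTL = 128, received TTL = 68
Hops = initial TTL - received TTL
Hops = 128 - 68 = 60

60


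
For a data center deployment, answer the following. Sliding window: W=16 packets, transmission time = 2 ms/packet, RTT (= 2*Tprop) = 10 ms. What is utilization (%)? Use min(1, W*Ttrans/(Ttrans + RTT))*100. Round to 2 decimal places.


Given: W = 16, Ttrans = 2 ms, RTT = 10 ms (= 2 * Tprop, Tprop = 5 ms)
Cycle time = Ttrans + RTT = 2 + 10 = 12 ms (first packet sent until its ACK returns)
W * Ttrans = 16 * 2 = 32 ms of sending per cycle
W * Ttrans / (Ttrans + RTT) = 32 / 12 = 2.666667
U = min(1, 2.666667) = 1.000000
U% = 100.00%

100.00


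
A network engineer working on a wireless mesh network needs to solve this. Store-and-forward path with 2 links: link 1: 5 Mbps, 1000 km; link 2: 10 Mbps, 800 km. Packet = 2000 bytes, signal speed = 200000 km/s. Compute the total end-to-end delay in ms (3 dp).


Packet = 2000 bytes = 16000 bits. Store-and-forward: sum (t_trans + t_prop) per link.
Link 1: t_trans = 16000/(5*10^6) s = 3.2000 ms; t_prop = 1000/200000 s = 5.0000 ms; subtotal = 8.2000 ms
Link 2: t_trans = 16000/(10*10^6) s = 1.6000 ms; t_prop = 800/200000 s = 4.0000 ms; subtotal = 5.6000 ms
End-to-end = 8.2000 + 5.6000 = 13.8000 ms -> 13.800 ms (3 dp)

13.800


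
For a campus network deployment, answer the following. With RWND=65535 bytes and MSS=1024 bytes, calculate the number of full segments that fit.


Given: RWND = 65535 bytes, MSS = 1024 bytes
Full segments = floor(RWND / MSS)
Full segments = floor(65535 / 1024)
Full segments = floor(63.999) = 63

63


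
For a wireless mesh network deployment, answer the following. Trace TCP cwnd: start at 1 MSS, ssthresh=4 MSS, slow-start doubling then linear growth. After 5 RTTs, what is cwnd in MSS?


RTT 0: cwnd = 1 MSS (initial)
RTT 1: cwnd = 2 MSS (slow start, doubled)
RTT 2: cwnd = 4 MSS (slow start, doubled)
RTT 3: cwnd = 5 MSS (congestion avoidance, +1)
RTT 4: cwnd = 6 MSS (congestion avoidance, +1)
RTT 5: cwnd = 7 MSS (congestion avoidance, +1)

7


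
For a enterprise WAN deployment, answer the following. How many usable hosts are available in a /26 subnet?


Given: subnet mask /26
Host bits = 32 - 26 = 6
Total addresses = 2^6 = 64
Usable hosts = 64 - 2 (network + broadcast) = 62

62


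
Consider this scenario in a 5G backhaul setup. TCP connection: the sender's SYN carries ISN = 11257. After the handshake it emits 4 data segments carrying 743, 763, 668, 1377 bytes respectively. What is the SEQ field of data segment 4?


The SYN occupies sequence number ISN = 11257, so the first data byte is ISN + 1 = 11258.
SEQ of data segment i = (ISN + 1) + sum of payload sizes of segments 1..i-1.
Segment 1: SEQ = 11258, payload = 743 bytes
Segment 2: SEQ = 12001, payload = 763 bytes
Segment 3: SEQ = 12764, payload = 668 bytes
Segment 4: SEQ = 13432, payload = 1377 bytes
SEQ of segment 4 = 11258 + 743 + 763 + 668 = 13432

13432


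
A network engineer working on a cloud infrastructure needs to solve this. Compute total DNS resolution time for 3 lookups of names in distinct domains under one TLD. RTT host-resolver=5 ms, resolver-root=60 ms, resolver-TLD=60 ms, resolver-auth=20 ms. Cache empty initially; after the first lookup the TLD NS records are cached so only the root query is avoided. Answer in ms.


Lookup 1 (cold cache): local + root + TLD + auth = 5 + 60 + 60 + 20 = 145 ms
Lookups 2..3 (TLD NS cached -> skip root; new domain -> still ask TLD and auth): local + TLD + auth = 5 + 60 + 20 = 85 ms each
Remaining 2 lookups: 2 * 85 = 170 ms
Total = 145 + 170 = 315 ms

315


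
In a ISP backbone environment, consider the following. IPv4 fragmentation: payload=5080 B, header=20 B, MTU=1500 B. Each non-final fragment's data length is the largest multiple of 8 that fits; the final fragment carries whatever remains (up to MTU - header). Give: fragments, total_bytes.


Max data per non-final fragment = floor((MTU - header)/8)*8 = floor((1500 - 20)/8)*8 = floor(1480/8)*8 = 1480 B
Final fragment needs no 8-byte alignment: it can carry up to MTU - header = 1480 B
Non-final fragments needed = ceil((payload - 1480) / 1480) = ceil(3600/1480) = ceil(2.4324) = 3
Number of fragments = 3 + 1 = 4
Fragment sizes (data): 3 * 1480 B + 640 B (last, 640 <= 1480 OK)
Total bytes sent = payload + n_frags * header = 5080 + 4*20 = 5080 + 80 = 5160 B

4, 5160


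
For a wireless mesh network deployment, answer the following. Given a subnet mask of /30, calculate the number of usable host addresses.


Given: subnet mask /30
Host bits = 32 - 30 = 2
Total addresses = 2^2 = 4
Usable hosts = 4 - 2 (network + broadcast) = 2

2


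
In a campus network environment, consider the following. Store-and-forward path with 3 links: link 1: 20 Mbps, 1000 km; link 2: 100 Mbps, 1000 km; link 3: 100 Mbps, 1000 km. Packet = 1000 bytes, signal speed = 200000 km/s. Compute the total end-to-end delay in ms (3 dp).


Packet = 1000 bytes = 8000 bits. Store-and-forward: sum (t_trans + t_prop) per link.
Link 1: t_trans = 8000/(20*10^6) s = 0.4000 ms; t_prop = 1000/200000 s = 5.0000 ms; subtotal = 5.4000 ms
Link 2: t_trans = 8000/(100*10^6) s = 0.0800 ms; t_prop = 1000/200000 s = 5.0000 ms; subtotal = 5.0800 ms
Link 3: t_trans = 8000/(100*10^6) s = 0.0800 ms; t_prop = 1000/200000 s = 5.0000 ms; subtotal = 5.0800 ms
End-to-end = 5.4000 + 5.0800 + 5.0800 = 15.5600 ms -> 15.560 ms (3 dp)

15.560


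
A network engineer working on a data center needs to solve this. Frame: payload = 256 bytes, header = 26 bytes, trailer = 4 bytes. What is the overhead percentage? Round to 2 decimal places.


Given: payload = 256 B, header = 26 B, trailer = 4 B
Overhead bytes = header + trailer = 26 + 4 = 30
Total frame = payload + overhead = 256 + 30 = 286
Overhead % = 30 / 286 * 100 = 10.4895% -> 10.49% (2 dp)

10.49


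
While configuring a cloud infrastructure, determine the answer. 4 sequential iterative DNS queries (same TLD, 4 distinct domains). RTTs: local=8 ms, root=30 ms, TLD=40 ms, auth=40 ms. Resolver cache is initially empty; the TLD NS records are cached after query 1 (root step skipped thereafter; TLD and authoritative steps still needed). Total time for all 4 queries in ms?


Lookup 1 (cold cache): local + root + TLD + auth = 8 + 30 + 40 + 40 = 118 ms
Lookups 2..4 (TLD NS cached -> skip root; new domain -> still ask TLD and auth): local + TLD + auth = 8 + 40 + 40 = 88 ms each
Remaining 3 lookups: 3 * 88 = 264 ms
Total = 118 + 264 = 382 ms

382


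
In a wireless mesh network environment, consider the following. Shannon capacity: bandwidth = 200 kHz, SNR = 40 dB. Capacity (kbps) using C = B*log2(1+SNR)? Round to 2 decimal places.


Given: B = 200 kHz, SNR = 40 dB
SNR linear = 10^(40/10) = 10000
1 + SNR = 10001
log2(10001) = 13.2878566418
C = 200 * 1000 * 13.2878566418 = 2657571.3284 bps
C = 2657.571328 kbps -> 2657.57 kbps (2 dp)

2657.57


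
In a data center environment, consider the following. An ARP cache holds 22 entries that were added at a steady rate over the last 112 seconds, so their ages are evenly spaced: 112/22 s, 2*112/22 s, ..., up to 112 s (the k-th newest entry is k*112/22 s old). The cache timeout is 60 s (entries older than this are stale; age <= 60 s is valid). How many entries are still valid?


Ages are k * 112/22 s for k = 1..22 (spacing = 5.0909 s).
Entry k is valid iff k * 112/22 <= 60 iff k <= 22 * 60 / 112 = 11.7857
n_valid = floor(11.7857) = 11
(n_stale = 22 - 11 = 11)

11


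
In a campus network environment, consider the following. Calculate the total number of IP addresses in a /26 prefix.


Given: CIDR prefix /26
Host bits = 32 - 26 = 6
Total addresses = 2^6 = 64

64


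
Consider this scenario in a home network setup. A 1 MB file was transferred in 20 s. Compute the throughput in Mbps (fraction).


Given: file = 1 MB, time = 20 s
File in Mb = 1 * 8 = 8 Mb
Throughput = 8 / 20 Mbps
Throughput = 2/5 Mbps

2/5


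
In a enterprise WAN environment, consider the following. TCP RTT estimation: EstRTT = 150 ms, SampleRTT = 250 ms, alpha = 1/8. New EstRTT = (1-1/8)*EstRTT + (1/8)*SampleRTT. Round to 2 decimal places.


Given: EstRTT = 150 ms, SampleRTT = 250 ms, alpha = 1/8
New EstRTT = (1 - alpha) * EstRTT + alpha * SampleRTT
(7/8) * 150 = 131.25
(1/8) * 250 = 31.25
New EstRTT = 131.25 + 31.25 = 162.5 ms -> 162.50 ms (2 dp)

162.50


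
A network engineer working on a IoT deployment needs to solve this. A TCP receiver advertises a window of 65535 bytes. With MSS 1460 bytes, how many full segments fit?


Given: RWND = 65535 bytes, MSS = 1460 bytes
Full segments = floor(RWND / MSS)
Full segments = floor(65535 / 1460)
Full segments = floor(44.887) = 44

44


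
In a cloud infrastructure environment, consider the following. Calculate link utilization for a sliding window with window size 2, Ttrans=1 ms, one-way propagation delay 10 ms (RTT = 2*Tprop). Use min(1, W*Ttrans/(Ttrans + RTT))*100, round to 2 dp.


Given: W = 2, Ttrans = 1 ms, RTT = 20 ms (= 2 * Tprop, Tprop = 10 ms)
Cycle time = Ttrans + RTT = 1 + 20 = 21 ms (first packet sent until its ACK returns)
W * Ttrans = 2 * 1 = 2 ms of sending per cycle
W * Ttrans / (Ttrans + RTT) = 2 / 21 = 0.095238
U = min(1, 0.095238) = 0.095238
U% = 9.52%

9.52


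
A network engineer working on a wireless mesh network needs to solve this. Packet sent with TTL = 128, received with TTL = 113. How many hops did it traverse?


Given: initial TTL = 128, received TTL = 113
Hops = initial TTL - received TTL
Hops = 128 - 113 = 15

15


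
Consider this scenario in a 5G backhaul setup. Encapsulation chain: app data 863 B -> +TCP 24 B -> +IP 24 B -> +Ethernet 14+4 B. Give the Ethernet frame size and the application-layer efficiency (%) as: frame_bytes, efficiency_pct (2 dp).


TCP segment = 863 + 24 = 887 B
IP packet = 887 + 24 = 911 B
Ethernet frame = 911 + 14 + 4 = 929 B
Efficiency = app / frame = 863 / 929 = 0.928956 = 92.8956% -> 92.90% (2 dp)

929, 92.90


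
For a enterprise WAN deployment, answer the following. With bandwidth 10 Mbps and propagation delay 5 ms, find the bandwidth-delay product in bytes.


Given: bandwidth = 10 Mbps, delay = 5 ms
BDP in bits = 10 * 10^6 * 5 / 1000
BDP in bits = 50000
BDP in bytes = 50000 / 8 = 6250

6250


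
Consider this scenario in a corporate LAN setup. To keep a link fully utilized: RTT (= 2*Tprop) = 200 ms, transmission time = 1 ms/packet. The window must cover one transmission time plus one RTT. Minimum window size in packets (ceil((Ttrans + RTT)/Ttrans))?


Given: Ttrans = 1 ms, RTT = 200 ms (= 2 * Tprop, Tprop = 100 ms)
Time until first ACK returns = Ttrans + RTT = 1 + 200 = 201 ms
Need W * Ttrans >= Ttrans + RTT  ->  W >= (Ttrans + RTT) / Ttrans
(Ttrans + RTT) / Ttrans = 201 / 1 = 201
W_min = ceil(201) = 201

201


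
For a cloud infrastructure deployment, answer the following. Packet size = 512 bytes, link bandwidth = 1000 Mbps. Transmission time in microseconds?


Given: packet = 512 bytes, bandwidth = 1000 Mbps
Packet in bits = 512 * 8 = 4096 bits
Bandwidth = 1000 * 10^6 = 1000000000 bps
Time = 4096 / 1000000000 seconds
Time in us = 4096 * 10^6 / 1000000000 = 4.096

4.096


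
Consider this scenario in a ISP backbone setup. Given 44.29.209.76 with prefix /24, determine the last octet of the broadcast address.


Given: IP = 44.29.209.76, prefix = /24
Host bits = 32 - 24 = 8
Network last octet = 76 AND mask = 0
Host part size = 2^8 - 1 = 255
Broadcast last octet = 0 OR 255 = 255

255


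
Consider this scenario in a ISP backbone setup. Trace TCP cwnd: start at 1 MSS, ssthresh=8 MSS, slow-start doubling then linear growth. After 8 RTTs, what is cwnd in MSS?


RTT 0: cwnd = 1 MSS (initial)
RTT 1: cwnd = 2 MSS (slow start, doubled)
RTT 2: cwnd = 4 MSS (slow start, doubled)
RTT 3: cwnd = 8 MSS (slow start, doubled)
RTT 4: cwnd = 9 MSS (congestion avoidance, +1)
RTT 5: cwnd = 10 MSS (congestion avoidance, +1)
RTT 6: cwnd = 11 MSS (congestion avoidance, +1)
RTT 7: cwnd = 12 MSS (congestion avoidance, +1)
RTT 8: cwnd = 13 MSS (congestion avoidance, +1)

13


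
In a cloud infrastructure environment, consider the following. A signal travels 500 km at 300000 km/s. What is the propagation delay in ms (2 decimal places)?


Given: distance = 500 km, speed = 300000 km/s
Delay = distance / speed = 500 / 300000 seconds
Delay in ms = 500 * 1000 / 300000
Delay = 1.6667 ms
Rounded to 2 dp = 1.67 ms

1.67


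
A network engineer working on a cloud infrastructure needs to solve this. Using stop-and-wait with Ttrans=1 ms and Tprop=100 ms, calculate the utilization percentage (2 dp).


Given: Ttrans = 1 ms, Tprop = 100 ms
RTT = 2 * Tprop = 2 * 100 = 200 ms
U = Ttrans / (Ttrans + RTT)
U = 1 / (1 + 200)
U = 1 / 201 = 0.004975
U% = 0.50%

0.50


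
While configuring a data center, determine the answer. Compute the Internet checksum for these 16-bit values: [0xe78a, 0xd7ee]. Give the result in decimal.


Given words: [0xe78a, 0xd7ee]
Step 1: Sum all words
Raw sum = 59274 + 55278 = 114552
Step 2: Fold carry: (49016 + 1) = 49017
One's complement = ~49017 & 0xFFFF = 16518

16518


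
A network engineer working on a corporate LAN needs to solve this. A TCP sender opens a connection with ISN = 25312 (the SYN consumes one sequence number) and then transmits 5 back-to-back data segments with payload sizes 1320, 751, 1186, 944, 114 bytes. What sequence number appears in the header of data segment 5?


The SYN occupies sequence number ISN = 25312, so the first data byte is ISN + 1 = 25313.
SEQ of data segment i = (ISN + 1) + sum of payload sizes of segments 1..i-1.
Segment 1: SEQ = 25313, payload = 1320 bytes
Segment 2: SEQ = 26633, payload = 751 bytes
Segment 3: SEQ = 27384, payload = 1186 bytes
Segment 4: SEQ = 28570, payload = 944 bytes
Segment 5: SEQ = 29514, payload = 114 bytes
SEQ of segment 5 = 25313 + 1320 + 751 + 1186 + 944 = 29514

29514


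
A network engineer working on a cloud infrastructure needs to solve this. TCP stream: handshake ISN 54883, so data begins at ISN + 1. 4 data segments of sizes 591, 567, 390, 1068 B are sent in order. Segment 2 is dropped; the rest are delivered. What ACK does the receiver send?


SYN uses sequence number 54883; first data byte = ISN + 1 = 54884.
Segment 1: SEQ = 54884, len = 591 B, covers [54884, 55474]
Segment 2: SEQ = 55475, len = 567 B, covers [55475, 56041] [LOST]
Segment 3: SEQ = 56042, len = 390 B, covers [56042, 56431]
Segment 4: SEQ = 56432, len = 1068 B, covers [56432, 57499]
In-order data received: bytes [54884, 55474] (segments 1..1).
Segment 2 missing -> gap begins at byte 55475; later segments buffered out of order.
Cumulative ACK = next expected in-order byte = 54884 + 591 = 55475

55475


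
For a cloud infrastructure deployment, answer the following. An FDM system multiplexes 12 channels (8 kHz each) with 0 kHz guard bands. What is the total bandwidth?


Given: 12 channels, 8 kHz each, guard = 0 kHz
Channel bandwidth = 12 * 8 = 96 kHz
Guard bands = 11 gaps * 0 kHz = 0 kHz
Total = 96 + 0 = 96 kHz

96


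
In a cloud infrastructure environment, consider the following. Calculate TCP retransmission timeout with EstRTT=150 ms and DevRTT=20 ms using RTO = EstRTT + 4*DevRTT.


Given: EstRTT = 150 ms, DevRTT = 20 ms
Timeout = EstRTT + 4 * DevRTT
4 * DevRTT = 4 * 20 = 80
Timeout = 150 + 80 = 230 ms

230


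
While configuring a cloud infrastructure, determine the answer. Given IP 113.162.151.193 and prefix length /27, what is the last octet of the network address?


Given: IP = 113.162.151.193, prefix = /27
Subnet mask = 255.255.255.224
Last octet of IP: 193
Last octet of mask: 224
Network last octet = 193 AND 224 = 192

192


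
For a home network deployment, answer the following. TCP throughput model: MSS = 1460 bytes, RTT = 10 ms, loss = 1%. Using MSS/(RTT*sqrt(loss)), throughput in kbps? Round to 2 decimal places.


Given: MSS = 1460 bytes, RTT = 10 ms, loss = 1%
RTT in seconds = 10 / 1000 = 0.01
Loss rate = 1% = 0.01
sqrt(loss) = sqrt(0.01) = 0.1
Throughput (bytes/s) = 1460 / (0.01 * 0.1) = 1460000.0000
Throughput (kbps) = 1460000.0000 * 8 / 1000 = 11680.000000 -> 11680.00 kbps (2 dp)

11680.00


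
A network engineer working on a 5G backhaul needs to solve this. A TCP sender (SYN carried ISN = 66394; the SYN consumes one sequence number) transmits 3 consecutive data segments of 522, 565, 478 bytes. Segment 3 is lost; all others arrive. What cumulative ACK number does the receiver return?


SYN uses sequence number 66394; first data byte = ISN + 1 = 66395.
Segment 1: SEQ = 66395, len = 522 B, covers [66395, 66916]
Segment 2: SEQ = 66917, len = 565 B, covers [66917, 67481]
Segment 3: SEQ = 67482, len = 478 B, covers [67482, 67959] [LOST]
In-order data received: bytes [66395, 67481] (segments 1..2).
Segment 3 missing -> gap begins at byte 67482.
Cumulative ACK = next expected in-order byte = 66395 + 522 + 565 = 67482

67482


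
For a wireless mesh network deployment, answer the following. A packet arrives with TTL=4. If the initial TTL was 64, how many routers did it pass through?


Given: initial TTL = 64, received TTL = 4
Hops = initial TTL - received TTL
Hops = 64 - 4 = 60

60


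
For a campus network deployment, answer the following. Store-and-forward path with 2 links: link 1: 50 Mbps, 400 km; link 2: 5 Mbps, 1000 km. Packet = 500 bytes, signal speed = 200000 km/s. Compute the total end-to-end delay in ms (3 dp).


Packet = 500 bytes = 4000 bits. Store-and-forward: sum (t_trans + t_prop) per link.
Link 1: t_trans = 4000/(50*10^6) s = 0.0800 ms; t_prop = 400/200000 s = 2.0000 ms; subtotal = 2.0800 ms
Link 2: t_trans = 4000/(5*10^6) s = 0.8000 ms; t_prop = 1000/200000 s = 5.0000 ms; subtotal = 5.8000 ms
End-to-end = 2.0800 + 5.8000 = 7.8800 ms -> 7.880 ms (3 dp)

7.880


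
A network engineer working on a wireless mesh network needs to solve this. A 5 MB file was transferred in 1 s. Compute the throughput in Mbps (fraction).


Given: file = 5 MB, time = 1 s
File in Mb = 5 * 8 = 40 Mb
Throughput = 40 / 1 Mbps
Throughput = 40 Mbps

40


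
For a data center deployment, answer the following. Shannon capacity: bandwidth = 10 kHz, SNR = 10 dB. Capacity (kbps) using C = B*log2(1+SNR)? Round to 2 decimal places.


Given: B = 10 kHz, SNR = 10 dB
SNR linear = 10^(10/10) = 10
1 + SNR = 11
log2(11) = 3.4594316186
C = 10 * 1000 * 3.4594316186 = 34594.3162 bps
C = 34.594316 kbps -> 34.59 kbps (2 dp)

34.59


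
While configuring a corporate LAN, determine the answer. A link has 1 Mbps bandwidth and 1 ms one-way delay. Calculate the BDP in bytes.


Given: bandwidth = 1 Mbps, delay = 1 ms
BDP in bits = 1 * 10^6 * 1 / 1000
BDP in bits = 1000
BDP in bytes = 1000 / 8 = 125

125


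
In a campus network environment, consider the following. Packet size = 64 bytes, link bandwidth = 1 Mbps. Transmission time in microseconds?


Given: packet = 64 bytes, bandwidth = 1 Mbps
Packet in bits = 64 * 8 = 512 bits
Bandwidth = 1 * 10^6 = 1000000 bps
Time = 512 / 1000000 seconds
Time in us = 512 * 10^6 / 1000000 = 512

512


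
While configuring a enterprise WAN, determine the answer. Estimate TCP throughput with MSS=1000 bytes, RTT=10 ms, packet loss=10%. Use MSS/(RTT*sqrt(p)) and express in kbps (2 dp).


Given: MSS = 1000 bytes, RTT = 10 ms, loss = 10%
RTT in seconds = 10 / 1000 = 0.01
Loss rate = 10% = 0.1
sqrt(loss) = sqrt(0.1) = 0.316227766017
Throughput (bytes/s) = 1000 / (0.01 * 0.316227766017) = 316227.7660
Throughput (kbps) = 316227.7660 * 8 / 1000 = 2529.822128 -> 2529.82 kbps (2 dp)

2529.82


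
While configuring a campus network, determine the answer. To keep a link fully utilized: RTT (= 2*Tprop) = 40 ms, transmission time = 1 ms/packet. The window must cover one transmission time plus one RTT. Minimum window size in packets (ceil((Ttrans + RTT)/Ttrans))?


Given: Ttrans = 1 ms, RTT = 40 ms (= 2 * Tprop, Tprop = 20 ms)
Time until first ACK returns = Ttrans + RTT = 1 + 40 = 41 ms
Need W * Ttrans >= Ttrans + RTT  ->  W >= (Ttrans + RTT) / Ttrans
(Ttrans + RTT) / Ttrans = 41 / 1 = 41
W_min = ceil(41) = 41

41


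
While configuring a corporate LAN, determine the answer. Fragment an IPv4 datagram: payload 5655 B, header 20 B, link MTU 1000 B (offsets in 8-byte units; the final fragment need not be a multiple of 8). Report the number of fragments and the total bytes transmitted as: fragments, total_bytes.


Max data per non-final fragment = floor((MTU - header)/8)*8 = floor((1000 - 20)/8)*8 = floor(980/8)*8 = 976 B
Final fragment needs no 8-byte alignment: it can carry up to MTU - header = 980 B
Non-final fragments needed = ceil((payload - 980) / 976) = ceil(4675/976) = ceil(4.7900) = 5
Number of fragments = 5 + 1 = 6
Fragment sizes (data): 5 * 976 B + 775 B (last, 775 <= 980 OK)
Total bytes sent = payload + n_frags * header = 5655 + 6*20 = 5655 + 120 = 5775 B

6, 5775


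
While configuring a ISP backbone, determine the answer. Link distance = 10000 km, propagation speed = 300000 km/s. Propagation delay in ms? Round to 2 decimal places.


Given: distance = 10000 km, speed = 300000 km/s
Delay = distance / speed = 10000 / 300000 seconds
Delay in ms = 10000 * 1000 / 300000
Delay = 33.3333 ms
Rounded to 2 dp = 33.33 ms

33.33


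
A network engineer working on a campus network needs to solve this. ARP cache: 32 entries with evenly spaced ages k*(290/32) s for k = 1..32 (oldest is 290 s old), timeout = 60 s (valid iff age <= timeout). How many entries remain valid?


Ages are k * 290/32 s for k = 1..32 (spacing = 9.0625 s).
Entry k is valid iff k * 290/32 <= 60 iff k <= 32 * 60 / 290 = 6.6207
n_valid = floor(6.6207) = 6
(n_stale = 32 - 6 = 26)

6


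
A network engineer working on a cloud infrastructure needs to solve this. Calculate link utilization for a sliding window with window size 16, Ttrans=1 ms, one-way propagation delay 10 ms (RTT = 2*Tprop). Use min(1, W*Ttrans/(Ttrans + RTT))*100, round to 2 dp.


Given: W = 16, Ttrans = 1 ms, RTT = 20 ms (= 2 * Tprop, Tprop = 10 ms)
Cycle time = Ttrans + RTT = 1 + 20 = 21 ms (first packet sent until its ACK returns)
W * Ttrans = 16 * 1 = 16 ms of sending per cycle
W * Ttrans / (Ttrans + RTT) = 16 / 21 = 0.761905
U = min(1, 0.761905) = 0.761905
U% = 76.19%

76.19


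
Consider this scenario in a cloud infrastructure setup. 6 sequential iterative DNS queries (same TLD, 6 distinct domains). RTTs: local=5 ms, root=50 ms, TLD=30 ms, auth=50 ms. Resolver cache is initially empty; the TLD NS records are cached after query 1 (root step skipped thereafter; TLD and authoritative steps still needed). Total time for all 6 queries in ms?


Lookup 1 (cold cache): local + root + TLD + auth = 5 + 50 + 30 + 50 = 135 ms
Lookups 2..6 (TLD NS cached -> skip root; new domain -> still ask TLD and auth): local + TLD + auth = 5 + 30 + 50 = 85 ms each
Remaining 5 lookups: 5 * 85 = 425 ms
Total = 135 + 425 = 560 ms

560


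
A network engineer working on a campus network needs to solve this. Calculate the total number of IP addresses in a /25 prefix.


Given: CIDR prefix /25
Host bits = 32 - 25 = 7
Total addresses = 2^7 = 128

128


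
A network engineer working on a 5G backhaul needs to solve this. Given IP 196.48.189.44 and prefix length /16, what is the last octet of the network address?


Given: IP = 196.48.189.44, prefix = /16
Subnet mask = 255.255.0.0
Last octet of IP: 44
Last octet of mask: 0
Network last octet = 44 AND 0 = 0

0


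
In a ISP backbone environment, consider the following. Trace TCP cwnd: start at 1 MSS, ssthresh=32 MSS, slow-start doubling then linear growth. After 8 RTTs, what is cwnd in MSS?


RTT 0: cwnd = 1 MSS (initial)
RTT 1: cwnd = 2 MSS (slow start, doubled)
RTT 2: cwnd = 4 MSS (slow start, doubled)
RTT 3: cwnd = 8 MSS (slow start, doubled)
RTT 4: cwnd = 16 MSS (slow start, doubled)
RTT 5: cwnd = 32 MSS (slow start, doubled)
RTT 6: cwnd = 33 MSS (congestion avoidance, +1)
RTT 7: cwnd = 34 MSS (congestion avoidance, +1)
RTT 8: cwnd = 35 MSS (congestion avoidance, +1)

35


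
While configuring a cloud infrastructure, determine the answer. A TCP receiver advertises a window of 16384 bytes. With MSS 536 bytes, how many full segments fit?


Given: RWND = 16384 bytes, MSS = 536 bytes
Full segments = floor(RWND / MSS)
Full segments = floor(16384 / 536)
Full segments = floor(30.5672) = 30

30


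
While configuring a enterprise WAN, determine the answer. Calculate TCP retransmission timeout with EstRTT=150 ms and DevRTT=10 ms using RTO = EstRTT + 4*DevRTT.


Given: EstRTT = 150 ms, DevRTT = 10 ms
Timeout = EstRTT + 4 * DevRTT
4 * DevRTT = 4 * 10 = 40
Timeout = 150 + 40 = 190 ms

190


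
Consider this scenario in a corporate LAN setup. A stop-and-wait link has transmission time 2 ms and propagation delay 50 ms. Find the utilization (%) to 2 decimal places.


Given: Ttrans = 2 ms, Tprop = 50 ms
RTT = 2 * Tprop = 2 * 50 = 100 ms
U = Ttrans / (Ttrans + RTT)
U = 2 / (2 + 100)
U = 2 / 102 = 0.019608
U% = 1.96%

1.96


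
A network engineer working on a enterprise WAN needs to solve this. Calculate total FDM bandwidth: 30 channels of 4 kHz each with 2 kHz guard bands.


Given: 30 channels, 4 kHz each, guard = 2 kHz
Channel bandwidth = 30 * 4 = 120 kHz
Guard bands = 29 gaps * 2 kHz = 58 kHz
Total = 120 + 58 = 178 kHz

178


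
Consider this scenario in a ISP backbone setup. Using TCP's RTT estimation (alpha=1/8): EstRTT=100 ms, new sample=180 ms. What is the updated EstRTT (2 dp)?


Given: EstRTT = 100 ms, SampleRTT = 180 ms, alpha = 1/8
New EstRTT = (1 - alpha) * EstRTT + alpha * SampleRTT
(7/8) * 100 = 87.5
(1/8) * 180 = 22.5
New EstRTT = 87.5 + 22.5 = 110 ms -> 110.00 ms (2 dp)

110.00


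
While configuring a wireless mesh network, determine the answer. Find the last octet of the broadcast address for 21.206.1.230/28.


Given: IP = 21.206.1.230, prefix = /28
Host bits = 32 - 28 = 4
Network last octet = 230 AND mask = 224
Host part size = 2^4 - 1 = 15
Broadcast last octet = 224 OR 15 = 239

239


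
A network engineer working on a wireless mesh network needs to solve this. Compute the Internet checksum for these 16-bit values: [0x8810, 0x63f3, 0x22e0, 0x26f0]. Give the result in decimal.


Given words: [0x8810, 0x63f3, 0x22e0, 0x26f0]
Step 1: Sum all words
Raw sum = 34832 + 25587 + 8928 + 9968 = 79315
Step 2: Fold carry: (13779 + 1) = 13780
One's complement = ~13780 & 0xFFFF = 51755

51755


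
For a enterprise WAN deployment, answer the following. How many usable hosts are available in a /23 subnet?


Given: subnet mask /23
Host bits = 32 - 23 = 9
Total addresses = 2^9 = 512
Usable hosts = 512 - 2 (network + broadcast) = 510

510


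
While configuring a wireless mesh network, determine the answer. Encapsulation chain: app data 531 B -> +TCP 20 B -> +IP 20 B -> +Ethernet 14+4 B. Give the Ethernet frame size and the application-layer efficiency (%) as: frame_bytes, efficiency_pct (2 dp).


TCP segment = 531 + 20 = 551 B
IP packet = 551 + 20 = 571 B
Ethernet frame = 571 + 14 + 4 = 589 B
Efficiency = app / frame = 531 / 589 = 0.901528 = 90.1528% -> 90.15% (2 dp)

589, 90.15


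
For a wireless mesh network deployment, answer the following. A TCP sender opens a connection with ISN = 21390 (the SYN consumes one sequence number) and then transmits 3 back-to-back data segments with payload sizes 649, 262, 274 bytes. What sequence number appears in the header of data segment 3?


The SYN occupies sequence number ISN = 21390, so the first data byte is ISN + 1 = 21391.
SEQ of data segment i = (ISN + 1) + sum of payload sizes of segments 1..i-1.
Segment 1: SEQ = 21391, payload = 649 bytes
Segment 2: SEQ = 22040, payload = 262 bytes
Segment 3: SEQ = 22302, payload = 274 bytes
SEQ of segment 3 = 21391 + 649 + 262 = 22302

22302


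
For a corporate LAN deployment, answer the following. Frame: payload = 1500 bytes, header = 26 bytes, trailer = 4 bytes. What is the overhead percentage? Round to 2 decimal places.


Given: payload = 1500 B, header = 26 B, trailer = 4 B
Overhead bytes = header + trailer = 26 + 4 = 30
Total frame = payload + overhead = 1500 + 30 = 1530
Overhead % = 30 / 1530 * 100 = 1.9608% -> 1.96% (2 dp)

1.96


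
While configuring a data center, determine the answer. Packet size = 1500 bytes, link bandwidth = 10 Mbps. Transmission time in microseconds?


Given: packet = 1500 bytes, bandwidth = 10 Mbps
Packet in bits = 1500 * 8 = 12000 bits
Bandwidth = 10 * 10^6 = 10000000 bps
Time = 12000 / 10000000 seconds
Time in us = 12000 * 10^6 / 10000000 = 1200

1200


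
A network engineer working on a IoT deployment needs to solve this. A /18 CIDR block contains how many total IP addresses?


Given: CIDR prefix /18
Host bits = 32 - 18 = 14
Total addresses = 2^14 = 16384

16384


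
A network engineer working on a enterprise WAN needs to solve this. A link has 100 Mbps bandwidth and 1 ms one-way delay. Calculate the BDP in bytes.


Given: bandwidth = 100 Mbps, delay = 1 ms
BDP in bits = 100 * 10^6 * 1 / 1000
BDP in bits = 100000
BDP in bytes = 100000 / 8 = 12500

12500


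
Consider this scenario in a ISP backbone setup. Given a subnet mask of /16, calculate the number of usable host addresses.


Given: subnet mask /16
Host bits = 32 - 16 = 16
Total addresses = 2^16 = 65536
Usable hosts = 65536 - 2 (network + broadcast) = 65534

65534


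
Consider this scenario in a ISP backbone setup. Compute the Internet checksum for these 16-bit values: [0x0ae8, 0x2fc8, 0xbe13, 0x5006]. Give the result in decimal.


Given words: [0x0ae8, 0x2fc8, 0xbe13, 0x5006]
Step 1: Sum all words
Raw sum = 2792 + 12232 + 48659 + 20486 = 84169
Step 2: Fold carry: (18633 + 1) = 18634
One's complement = ~18634 & 0xFFFF = 46901

46901


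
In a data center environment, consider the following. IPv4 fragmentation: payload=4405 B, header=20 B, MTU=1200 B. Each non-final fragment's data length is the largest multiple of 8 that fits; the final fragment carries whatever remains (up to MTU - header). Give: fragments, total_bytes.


Max data per non-final fragment = floor((MTU - header)/8)*8 = floor((1200 - 20)/8)*8 = floor(1180/8)*8 = 1176 B
Final fragment needs no 8-byte alignment: it can carry up to MTU - header = 1180 B
Non-final fragments needed = ceil((payload - 1180) / 1176) = ceil(3225/1176) = ceil(2.7423) = 3
Number of fragments = 3 + 1 = 4
Fragment sizes (data): 3 * 1176 B + 877 B (last, 877 <= 1180 OK)
Total bytes sent = payload + n_frags * header = 4405 + 4*20 = 4405 + 80 = 4485 B

4, 4485


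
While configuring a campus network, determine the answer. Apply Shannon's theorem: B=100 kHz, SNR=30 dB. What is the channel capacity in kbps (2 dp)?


Given: B = 100 kHz, SNR = 30 dB
SNR linear = 10^(30/10) = 1000
1 + SNR = 1001
log2(1001) = 9.9672262588
C = 100 * 1000 * 9.9672262588 = 996722.6259 bps
C = 996.722626 kbps -> 996.72 kbps (2 dp)

996.72


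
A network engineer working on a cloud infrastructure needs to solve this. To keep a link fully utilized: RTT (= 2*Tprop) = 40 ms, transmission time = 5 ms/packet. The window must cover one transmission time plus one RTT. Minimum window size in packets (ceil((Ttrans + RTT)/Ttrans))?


Given: Ttrans = 5 ms, RTT = 40 ms (= 2 * Tprop, Tprop = 20 ms)
Time until first ACK returns = Ttrans + RTT = 5 + 40 = 45 ms
Need W * Ttrans >= Ttrans + RTT  ->  W >= (Ttrans + RTT) / Ttrans
(Ttrans + RTT) / Ttrans = 45 / 5 = 9
W_min = ceil(9) = 9

9


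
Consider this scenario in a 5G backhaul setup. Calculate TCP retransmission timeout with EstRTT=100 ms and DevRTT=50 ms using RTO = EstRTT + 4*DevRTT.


Given: EstRTT = 100 ms, DevRTT = 50 ms
Timeout = EstRTT + 4 * DevRTT
4 * DevRTT = 4 * 50 = 200
Timeout = 100 + 200 = 300 ms

300


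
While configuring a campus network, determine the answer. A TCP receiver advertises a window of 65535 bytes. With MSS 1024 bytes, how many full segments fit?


Given: RWND = 65535 bytes, MSS = 1024 bytes
Full segments = floor(RWND / MSS)
Full segments = floor(65535 / 1024)
Full segments = floor(63.999) = 63

63


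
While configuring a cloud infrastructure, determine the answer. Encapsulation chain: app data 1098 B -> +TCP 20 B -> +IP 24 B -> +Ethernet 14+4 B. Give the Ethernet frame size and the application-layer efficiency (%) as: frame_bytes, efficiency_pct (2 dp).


TCP segment = 1098 + 20 = 1118 B
IP packet = 1118 + 24 = 1142 B
Ethernet frame = 1142 + 14 + 4 = 1160 B
Efficiency = app / frame = 1098 / 1160 = 0.946552 = 94.6552% -> 94.66% (2 dp)

1160, 94.66


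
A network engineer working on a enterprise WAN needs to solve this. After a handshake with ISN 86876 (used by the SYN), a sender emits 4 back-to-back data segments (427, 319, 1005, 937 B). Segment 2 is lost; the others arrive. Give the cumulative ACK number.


SYN uses sequence number 86876; first data byte = ISN + 1 = 86877.
Segment 1: SEQ = 86877, len = 427 B, covers [86877, 87303]
Segment 2: SEQ = 87304, len = 319 B, covers [87304, 87622] [LOST]
Segment 3: SEQ = 87623, len = 1005 B, covers [87623, 88627]
Segment 4: SEQ = 88628, len = 937 B, covers [88628, 89564]
In-order data received: bytes [86877, 87303] (segments 1..1).
Segment 2 missing -> gap begins at byte 87304; later segments buffered out of order.
Cumulative ACK = next expected in-order byte = 86877 + 427 = 87304

87304


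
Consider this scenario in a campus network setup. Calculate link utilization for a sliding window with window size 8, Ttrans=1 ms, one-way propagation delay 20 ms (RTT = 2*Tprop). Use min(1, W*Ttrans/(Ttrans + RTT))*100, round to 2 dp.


Given: W = 8, Ttrans = 1 ms, RTT = 40 ms (= 2 * Tprop, Tprop = 20 ms)
Cycle time = Ttrans + RTT = 1 + 40 = 41 ms (first packet sent until its ACK returns)
W * Ttrans = 8 * 1 = 8 ms of sending per cycle
W * Ttrans / (Ttrans + RTT) = 8 / 41 = 0.195122
U = min(1, 0.195122) = 0.195122
U% = 19.51%

19.51


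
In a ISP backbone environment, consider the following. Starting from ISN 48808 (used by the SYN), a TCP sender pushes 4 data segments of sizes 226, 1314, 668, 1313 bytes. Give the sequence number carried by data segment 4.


The SYN occupies sequence number ISN = 48808, so the first data byte is ISN + 1 = 48809.
SEQ of data segment i = (ISN + 1) + sum of payload sizes of segments 1..i-1.
Segment 1: SEQ = 48809, payload = 226 bytes
Segment 2: SEQ = 49035, payload = 1314 bytes
Segment 3: SEQ = 50349, payload = 668 bytes
Segment 4: SEQ = 51017, payload = 1313 bytes
SEQ of segment 4 = 48809 + 226 + 1314 + 668 = 51017

51017


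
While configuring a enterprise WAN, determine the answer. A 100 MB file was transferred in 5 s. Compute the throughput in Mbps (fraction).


Given: file = 100 MB, time = 5 s
File in Mb = 100 * 8 = 800 Mb
Throughput = 800 / 5 Mbps
Throughput = 160 Mbps

160


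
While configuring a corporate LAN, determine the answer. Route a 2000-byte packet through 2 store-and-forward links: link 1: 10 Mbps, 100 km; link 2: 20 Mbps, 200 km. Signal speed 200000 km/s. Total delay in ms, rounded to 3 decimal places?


Packet = 2000 bytes = 16000 bits. Store-and-forward: sum (t_trans + t_prop) per link.
Link 1: t_trans = 16000/(10*10^6) s = 1.6000 ms; t_prop = 100/200000 s = 0.5000 ms; subtotal = 2.1000 ms
Link 2: t_trans = 16000/(20*10^6) s = 0.8000 ms; t_prop = 200/200000 s = 1.0000 ms; subtotal = 1.8000 ms
End-to-end = 2.1000 + 1.8000 = 3.9000 ms -> 3.900 ms (3 dp)

3.900


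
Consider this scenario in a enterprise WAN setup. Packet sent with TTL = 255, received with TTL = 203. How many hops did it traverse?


Given: initial TTL = 255, received TTL = 203
Hops = initial TTL - received TTL
Hops = 255 - 203 = 52

52


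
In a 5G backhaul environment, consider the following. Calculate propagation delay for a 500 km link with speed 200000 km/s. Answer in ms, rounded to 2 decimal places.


Given: distance = 500 km, speed = 200000 km/s
Delay = distance / speed = 500 / 200000 seconds
Delay in ms = 500 * 1000 / 200000
Delay = 2.5000 ms
Rounded to 2 dp = 2.50 ms

2.50


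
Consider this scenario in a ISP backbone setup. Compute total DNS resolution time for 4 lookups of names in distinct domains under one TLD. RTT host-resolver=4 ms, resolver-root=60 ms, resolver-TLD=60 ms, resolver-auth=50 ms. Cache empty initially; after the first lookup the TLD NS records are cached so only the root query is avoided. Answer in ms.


Lookup 1 (cold cache): local + root + TLD + auth = 4 + 60 + 60 + 50 = 174 ms
Lookups 2..4 (TLD NS cached -> skip root; new domain -> still ask TLD and auth): local + TLD + auth = 4 + 60 + 50 = 114 ms each
Remaining 3 lookups: 3 * 114 = 342 ms
Total = 174 + 342 = 516 ms

516


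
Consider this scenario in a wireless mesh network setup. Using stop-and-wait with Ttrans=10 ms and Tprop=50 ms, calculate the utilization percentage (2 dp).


Given: Ttrans = 10 ms, Tprop = 50 ms
RTT = 2 * Tprop = 2 * 50 = 100 ms
U = Ttrans / (Ttrans + RTT)
U = 10 / (10 + 100)
U = 10 / 110 = 0.090909
U% = 9.09%

9.09


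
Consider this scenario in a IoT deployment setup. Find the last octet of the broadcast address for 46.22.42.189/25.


Given: IP = 46.22.42.189, prefix = /25
Host bits = 32 - 25 = 7
Network last octet = 189 AND mask = 128
Host part size = 2^7 - 1 = 127
Broadcast last octet = 128 OR 127 = 255

255


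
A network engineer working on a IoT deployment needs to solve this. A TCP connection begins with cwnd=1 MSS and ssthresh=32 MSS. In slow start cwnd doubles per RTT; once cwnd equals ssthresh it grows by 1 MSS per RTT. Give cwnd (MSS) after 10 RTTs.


RTT 0: cwnd = 1 MSS (initial)
RTT 1: cwnd = 2 MSS (slow start, doubled)
RTT 2: cwnd = 4 MSS (slow start, doubled)
RTT 3: cwnd = 8 MSS (slow start, doubled)
RTT 4: cwnd = 16 MSS (slow start, doubled)
RTT 5: cwnd = 32 MSS (slow start, doubled)
RTT 6: cwnd = 33 MSS (congestion avoidance, +1)
RTT 7: cwnd = 34 MSS (congestion avoidance, +1)
RTT 8: cwnd = 35 MSS (congestion avoidance, +1)
RTT 9: cwnd = 36 MSS (congestion avoidance, +1)
RTT 10: cwnd = 37 MSS (congestion avoidance, +1)

37


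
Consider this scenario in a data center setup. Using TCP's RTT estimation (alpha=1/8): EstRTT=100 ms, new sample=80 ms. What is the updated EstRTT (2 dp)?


Given: EstRTT = 100 ms, SampleRTT = 80 ms, alpha = 1/8
New EstRTT = (1 - alpha) * EstRTT + alpha * SampleRTT
(7/8) * 100 = 87.5
(1/8) * 80 = 10
New EstRTT = 87.5 + 10 = 97.5 ms -> 97.50 ms (2 dp)

97.50


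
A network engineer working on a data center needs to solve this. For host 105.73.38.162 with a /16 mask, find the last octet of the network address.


Given: IP = 105.73.38.162, prefix = /16
Subnet mask = 255.255.0.0
Last octet of IP: 162
Last octet of mask: 0
Network last octet = 162 AND 0 = 0

0
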